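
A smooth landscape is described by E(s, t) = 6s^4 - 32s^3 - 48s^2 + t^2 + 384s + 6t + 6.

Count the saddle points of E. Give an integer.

1

E separates as a function of s plus a function of t, so ∇E=0 decouples.
∂E/∂s = 24(s - 4)(s - 2)(s + 2) = 0 at s ∈ {-2, 2, 4}; ∂E/∂t = 2(t + 3) = 0 at t ∈ {-3}.
The Hessian is diagonal: diag(E_ss, E_tt). Second derivatives: E_ss(-2)=576, E_ss(2)=-192, E_ss(4)=288; E_tt(-3)=2.
Saddle points occur where the two diagonal entries have opposite signs: (2, -3). Count: 1.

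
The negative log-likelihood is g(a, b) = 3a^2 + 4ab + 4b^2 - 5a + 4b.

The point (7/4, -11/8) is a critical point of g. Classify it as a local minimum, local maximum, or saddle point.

local minimum

The Hessian of g is constant: H = [[6, 4], [4, 8]].
det(H) = 6·8 − 4² = 32.
det(H) > 0 and tr(H) = 14 > 0, so H is positive definite and the point is a local minimum.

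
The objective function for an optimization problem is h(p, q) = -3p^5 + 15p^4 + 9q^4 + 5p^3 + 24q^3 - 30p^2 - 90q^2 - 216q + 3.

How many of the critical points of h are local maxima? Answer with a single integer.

h separates as a function of p plus a function of q, so ∇h=0 decouples.
∂h/∂p = -15p(p - 4)(p - 1)(p + 1) = 0 at p ∈ {-1, 0, 1, 4}; ∂h/∂q = 36(q - 2)(q + 1)(q + 3) = 0 at q ∈ {-3, -1, 2}.
The Hessian is diagonal: diag(h_pp, h_qq). Second derivatives: h_pp(-1)=150, h_pp(0)=-60, h_pp(1)=90, h_pp(4)=-900; h_qq(-3)=360, h_qq(-1)=-216, h_qq(2)=540.
Local maxima occur where both diagonal entries negative: (0, -1), (4, -1). Count: 2.

2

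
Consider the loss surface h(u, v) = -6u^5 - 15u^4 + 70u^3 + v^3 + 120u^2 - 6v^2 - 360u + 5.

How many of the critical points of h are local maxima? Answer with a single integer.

h separates as a function of u plus a function of v, so ∇h=0 decouples.
∂h/∂u = -30(u - 2)(u - 1)(u + 2)(u + 3) = 0 at u ∈ {-3, -2, 1, 2}; ∂h/∂v = 3v(v - 4) = 0 at v ∈ {0, 4}.
The Hessian is diagonal: diag(h_uu, h_vv). Second derivatives: h_uu(-3)=600, h_uu(-2)=-360, h_uu(1)=360, h_uu(2)=-600; h_vv(0)=-12, h_vv(4)=12.
Local maxima occur where both diagonal entries negative: (-2, 0), (2, 0). Count: 2.

2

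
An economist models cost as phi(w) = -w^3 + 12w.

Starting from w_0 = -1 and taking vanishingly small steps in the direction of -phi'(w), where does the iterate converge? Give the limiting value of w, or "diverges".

-2

phi'(w) = -3(w - 2)(w + 2), so phi'(-1) = 9.
Gradient descent moves in the -phi' direction, i.e. w is decreasing.
The nearest critical point in that direction is w = -2, where phi'' = 12 > 0 (a local minimum). The iterate converges there.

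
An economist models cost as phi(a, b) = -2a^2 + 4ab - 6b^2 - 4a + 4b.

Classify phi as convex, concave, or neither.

concave

phi is quadratic, so its Hessian is the constant matrix H = [[-4, 4], [4, -12]].
det(H) = 32, tr(H) = -16.
det(H) > 0 and tr(H) < 0, so H is negative definite everywhere: concave.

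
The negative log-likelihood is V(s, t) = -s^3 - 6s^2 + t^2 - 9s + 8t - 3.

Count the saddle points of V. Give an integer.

V separates as a function of s plus a function of t, so ∇V=0 decouples.
∂V/∂s = -3(s + 1)(s + 3) = 0 at s ∈ {-3, -1}; ∂V/∂t = 2(t + 4) = 0 at t ∈ {-4}.
The Hessian is diagonal: diag(V_ss, V_tt). Second derivatives: V_ss(-3)=6, V_ss(-1)=-6; V_tt(-4)=2.
Saddle points occur where the two diagonal entries have opposite signs: (-1, -4). Count: 1.

1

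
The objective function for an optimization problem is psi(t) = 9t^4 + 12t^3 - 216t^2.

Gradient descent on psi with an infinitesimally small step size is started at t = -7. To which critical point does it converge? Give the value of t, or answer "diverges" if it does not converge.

psi'(t) = 36t(t - 3)(t + 4), so psi'(-7) = -7560.
Gradient descent moves in the -psi' direction, i.e. t is increasing.
The nearest critical point in that direction is t = -4, where psi'' = 1008 > 0 (a local minimum). The iterate converges there.

-4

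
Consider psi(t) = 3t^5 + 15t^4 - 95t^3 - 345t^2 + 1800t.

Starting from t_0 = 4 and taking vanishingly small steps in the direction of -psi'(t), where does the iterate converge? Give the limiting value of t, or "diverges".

3

psi'(t) = 15(t - 3)(t - 2)(t + 4)(t + 5), so psi'(4) = 2160.
Gradient descent moves in the -psi' direction, i.e. t is decreasing.
The nearest critical point in that direction is t = 3, where psi'' = 840 > 0 (a local minimum). The iterate converges there.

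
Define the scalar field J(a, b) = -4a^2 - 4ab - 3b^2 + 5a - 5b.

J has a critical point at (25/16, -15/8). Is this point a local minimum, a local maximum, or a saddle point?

local maximum

The Hessian of J is constant: H = [[-8, -4], [-4, -6]].
det(H) = (-8)·(-6) − (-4)² = 32.
det(H) > 0 and tr(H) = -14 < 0, so H is negative definite and the point is a local maximum.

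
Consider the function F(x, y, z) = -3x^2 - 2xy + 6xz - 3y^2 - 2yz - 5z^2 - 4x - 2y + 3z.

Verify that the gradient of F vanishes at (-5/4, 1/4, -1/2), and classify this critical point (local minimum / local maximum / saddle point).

∇F = (-6x - 2y + 6z - 4, -2x - 6y - 2z - 2, 6x - 2y - 10z + 3); substituting (-5/4, 1/4, -1/2) gives ∇F = (0, 0, 0), so (-5/4, 1/4, -1/2) is indeed a critical point.
The Hessian is constant: H = [[-6, -2, 6], [-2, -6, -2], [6, -2, -10]].
Leading principal minors: Δ₁ = -6, Δ₂ = 32, Δ₃ = -32.
The minors alternate sign starting negative (−, +, −), so H is negative definite: a local maximum.

local maximum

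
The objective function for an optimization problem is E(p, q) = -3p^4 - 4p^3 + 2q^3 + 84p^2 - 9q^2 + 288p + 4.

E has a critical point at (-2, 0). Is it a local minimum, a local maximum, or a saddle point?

saddle point

The mixed partial ∂²E/∂p∂q is 0, so the Hessian at any point is diag(E_pp, E_qq) = diag(12(-3p^2 - 2p + 14), 6(2q - 3)).
At (-2, 0): H = diag(72, -18).
The eigenvalues have opposite signs, so H is indefinite: a saddle point.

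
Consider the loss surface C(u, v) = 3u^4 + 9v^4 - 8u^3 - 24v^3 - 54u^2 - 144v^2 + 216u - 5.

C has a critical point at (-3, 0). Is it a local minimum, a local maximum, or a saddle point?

The mixed partial ∂²C/∂u∂v is 0, so the Hessian at any point is diag(C_uu, C_vv) = diag(12(3u^2 - 4u - 9), 36(3v^2 - 4v - 8)).
At (-3, 0): H = diag(360, -288).
The eigenvalues have opposite signs, so H is indefinite: a saddle point.

saddle point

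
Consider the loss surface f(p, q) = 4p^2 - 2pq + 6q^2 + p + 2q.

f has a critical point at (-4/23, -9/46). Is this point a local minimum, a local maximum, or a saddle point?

local minimum

The Hessian of f is constant: H = [[8, -2], [-2, 12]].
det(H) = 8·12 − (-2)² = 92.
det(H) > 0 and tr(H) = 20 > 0, so H is positive definite and the point is a local minimum.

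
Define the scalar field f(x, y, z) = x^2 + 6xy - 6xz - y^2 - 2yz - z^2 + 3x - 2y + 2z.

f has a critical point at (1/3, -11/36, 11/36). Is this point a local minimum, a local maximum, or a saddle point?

saddle point

The Hessian is constant: H = [[2, 6, -6], [6, -2, -2], [-6, -2, -2]].
Leading principal minors: Δ₁ = 2, Δ₂ = -40, Δ₃ = 288.
The minors fit neither the all-positive nor the alternating-sign pattern, so H is indefinite: a saddle point.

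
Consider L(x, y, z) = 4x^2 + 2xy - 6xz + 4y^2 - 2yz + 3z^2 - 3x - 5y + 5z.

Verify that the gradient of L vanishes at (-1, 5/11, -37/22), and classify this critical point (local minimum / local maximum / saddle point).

local minimum

∇L = (8x + 2y - 6z - 3, 2x + 8y - 2z - 5, -6x - 2y + 6z + 5); substituting (-1, 5/11, -37/22) gives ∇L = (0, 0, 0), so (-1, 5/11, -37/22) is indeed a critical point.
The Hessian is constant: H = [[8, 2, -6], [2, 8, -2], [-6, -2, 6]].
Leading principal minors: Δ₁ = 8, Δ₂ = 60, Δ₃ = 88.
All leading minors are positive, so H is positive definite: a local minimum.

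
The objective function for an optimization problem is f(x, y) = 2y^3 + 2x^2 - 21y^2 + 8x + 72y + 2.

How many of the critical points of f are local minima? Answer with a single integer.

1

f separates as a function of x plus a function of y, so ∇f=0 decouples.
∂f/∂x = 4(x + 2) = 0 at x ∈ {-2}; ∂f/∂y = 6(y - 4)(y - 3) = 0 at y ∈ {3, 4}.
The Hessian is diagonal: diag(f_xx, f_yy). Second derivatives: f_xx(-2)=4; f_yy(3)=-6, f_yy(4)=6.
Local minima occur where both diagonal entries positive: (-2, 4). Count: 1.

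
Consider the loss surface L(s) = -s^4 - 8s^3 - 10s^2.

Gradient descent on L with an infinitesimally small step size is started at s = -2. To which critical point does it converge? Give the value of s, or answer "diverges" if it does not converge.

L'(s) = -4s(s + 1)(s + 5), so L'(-2) = -24.
Gradient descent moves in the -L' direction, i.e. s is increasing.
The nearest critical point in that direction is s = -1, where L'' = 16 > 0 (a local minimum). The iterate converges there.

-1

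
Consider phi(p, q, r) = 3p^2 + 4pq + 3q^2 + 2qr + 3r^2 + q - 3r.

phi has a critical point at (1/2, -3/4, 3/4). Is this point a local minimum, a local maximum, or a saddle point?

local minimum

The Hessian is constant: H = [[6, 4, 0], [4, 6, 2], [0, 2, 6]].
Leading principal minors: Δ₁ = 6, Δ₂ = 20, Δ₃ = 96.
All leading minors are positive, so H is positive definite: a local minimum.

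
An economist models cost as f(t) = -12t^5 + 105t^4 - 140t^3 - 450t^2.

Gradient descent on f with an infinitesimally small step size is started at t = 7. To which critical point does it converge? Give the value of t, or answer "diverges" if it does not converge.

f'(t) = -60t(t - 5)(t - 3)(t + 1), so f'(7) = -26880.
Gradient descent moves in the -f' direction, i.e. t is increasing.
There is no critical point above t=7, and f' keeps the same sign, so the iterate runs off to +∞.

diverges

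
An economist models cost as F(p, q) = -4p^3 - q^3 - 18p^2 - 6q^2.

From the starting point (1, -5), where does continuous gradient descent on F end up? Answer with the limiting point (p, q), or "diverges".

F is separable, so gradient descent decouples: p follows -∂F/∂p, q follows -∂F/∂q.
∂F/∂p = -12p(p + 3); at p=1 this is -48, so p increases.
∂F/∂q = -3q(q + 4); at q=-5 this is -15, so q increases.
The p-coordinate has no critical point in that direction and runs off to infinity.

diverges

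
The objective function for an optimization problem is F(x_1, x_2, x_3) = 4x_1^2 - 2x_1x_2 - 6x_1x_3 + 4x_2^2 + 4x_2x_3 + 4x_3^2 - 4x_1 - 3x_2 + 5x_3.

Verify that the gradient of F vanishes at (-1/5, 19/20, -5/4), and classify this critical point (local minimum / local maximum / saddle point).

∇F = (8x_1 - 2x_2 - 6x_3 - 4, -2x_1 + 8x_2 + 4x_3 - 3, -6x_1 + 4x_2 + 8x_3 + 5); substituting (-1/5, 19/20, -5/4) gives ∇F = (0, 0, 0), so (-1/5, 19/20, -5/4) is indeed a critical point.
The Hessian is constant: H = [[8, -2, -6], [-2, 8, 4], [-6, 4, 8]].
Leading principal minors: Δ₁ = 8, Δ₂ = 60, Δ₃ = 160.
All leading minors are positive, so H is positive definite: a local minimum.

local minimum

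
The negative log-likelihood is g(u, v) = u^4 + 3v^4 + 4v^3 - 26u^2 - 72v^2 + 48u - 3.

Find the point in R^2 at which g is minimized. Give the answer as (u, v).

g(u,v) separates as P(u) + Q(v) − 3, so its minimum is min P + min Q − 3.
P'(u) = 4(u - 3)(u - 1)(u + 4) vanishes at u ∈ {-4, 1, 3}; Q'(v) = 12v(v - 3)(v + 4) vanishes at v ∈ {-4, 0, 3}.
Local minima of P (where P''>0): P(-4)=-352, P(3)=-9. Local minima of Q: Q(-4)=-640, Q(3)=-297.
So the global minimum of g is P(-4) + Q(-4) − 3 = -352 − 640 − 3 = -995, attained at (-4, -4).

(-4, -4)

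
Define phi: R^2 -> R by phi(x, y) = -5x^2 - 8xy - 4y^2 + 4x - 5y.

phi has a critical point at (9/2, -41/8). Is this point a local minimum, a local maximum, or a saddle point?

The Hessian of phi is constant: H = [[-10, -8], [-8, -8]].
det(H) = (-10)·(-8) − (-8)² = 16.
det(H) > 0 and tr(H) = -18 < 0, so H is negative definite and the point is a local maximum.

local maximum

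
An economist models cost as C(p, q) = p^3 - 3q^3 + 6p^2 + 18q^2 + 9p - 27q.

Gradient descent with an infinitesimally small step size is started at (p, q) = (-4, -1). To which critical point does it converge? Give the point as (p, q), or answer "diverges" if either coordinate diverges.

C is separable, so gradient descent decouples: p follows -∂C/∂p, q follows -∂C/∂q.
∂C/∂p = 3(p + 1)(p + 3); at p=-4 this is 9, so p decreases.
∂C/∂q = -9(q - 3)(q - 1); at q=-1 this is -72, so q increases.
The p-coordinate has no critical point in that direction and runs off to infinity.

diverges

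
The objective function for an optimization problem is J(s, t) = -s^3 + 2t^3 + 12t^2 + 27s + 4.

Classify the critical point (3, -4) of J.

The mixed partial ∂²J/∂s∂t is 0, so the Hessian at any point is diag(J_ss, J_tt) = diag(-6s, 12(t + 2)).
At (3, -4): H = diag(-18, -24).
Both eigenvalues are negative, so H is negative definite: a local maximum.

local maximum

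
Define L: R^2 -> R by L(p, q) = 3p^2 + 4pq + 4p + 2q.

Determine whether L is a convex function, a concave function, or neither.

neither

L is quadratic, so its Hessian is the constant matrix H = [[6, 4], [4, 0]].
det(H) = -16, tr(H) = 6.
det(H) < 0, so H is indefinite: neither convex nor concave.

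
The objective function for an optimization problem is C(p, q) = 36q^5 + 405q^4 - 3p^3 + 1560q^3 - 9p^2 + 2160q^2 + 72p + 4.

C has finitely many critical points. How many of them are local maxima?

C separates as a function of p plus a function of q, so ∇C=0 decouples.
∂C/∂p = -9(p - 2)(p + 4) = 0 at p ∈ {-4, 2}; ∂C/∂q = 180q(q + 2)(q + 3)(q + 4) = 0 at q ∈ {-4, -3, -2, 0}.
The Hessian is diagonal: diag(C_pp, C_qq). Second derivatives: C_pp(-4)=54, C_pp(2)=-54; C_qq(-4)=-1440, C_qq(-3)=540, C_qq(-2)=-720, C_qq(0)=4320.
Local maxima occur where both diagonal entries negative: (2, -4), (2, -2). Count: 2.

2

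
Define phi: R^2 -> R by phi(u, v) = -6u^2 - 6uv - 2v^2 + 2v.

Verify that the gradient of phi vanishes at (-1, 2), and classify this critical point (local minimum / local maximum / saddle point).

local maximum

∇phi = (-12u - 6v, -6u - 4v + 2); substituting (-1, 2) gives ∇phi = (0, 0), so (-1, 2) is indeed a critical point.
The Hessian of phi is constant: H = [[-12, -6], [-6, -4]].
det(H) = (-12)·(-4) − (-6)² = 12.
det(H) > 0 and tr(H) = -16 < 0, so H is negative definite and the point is a local maximum.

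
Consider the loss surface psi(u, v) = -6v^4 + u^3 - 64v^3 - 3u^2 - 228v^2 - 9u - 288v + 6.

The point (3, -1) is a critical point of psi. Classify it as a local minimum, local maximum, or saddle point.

saddle point

The mixed partial ∂²psi/∂u∂v is 0, so the Hessian at any point is diag(psi_uu, psi_vv) = diag(6(u - 1), -24(3v^2 + 16v + 19)).
At (3, -1): H = diag(12, -144).
The eigenvalues have opposite signs, so H is indefinite: a saddle point.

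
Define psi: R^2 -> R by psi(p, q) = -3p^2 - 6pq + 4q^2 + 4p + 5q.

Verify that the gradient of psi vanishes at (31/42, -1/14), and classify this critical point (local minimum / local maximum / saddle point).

∇psi = (-6p - 6q + 4, -6p + 8q + 5); substituting (31/42, -1/14) gives ∇psi = (0, 0), so (31/42, -1/14) is indeed a critical point.
The Hessian of psi is constant: H = [[-6, -6], [-6, 8]].
det(H) = (-6)·8 − (-6)² = -84.
Since det(H) < 0, H is indefinite and the critical point is a saddle point.

saddle point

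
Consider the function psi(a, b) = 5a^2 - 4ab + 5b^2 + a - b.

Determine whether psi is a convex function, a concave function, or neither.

psi is quadratic, so its Hessian is the constant matrix H = [[10, -4], [-4, 10]].
det(H) = 84, tr(H) = 20.
det(H) > 0 and tr(H) > 0, so H is positive definite everywhere: convex.

convex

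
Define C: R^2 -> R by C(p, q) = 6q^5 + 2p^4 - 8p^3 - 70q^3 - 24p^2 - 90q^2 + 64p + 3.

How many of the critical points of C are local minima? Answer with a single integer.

4

C separates as a function of p plus a function of q, so ∇C=0 decouples.
∂C/∂p = 8(p - 4)(p - 1)(p + 2) = 0 at p ∈ {-2, 1, 4}; ∂C/∂q = 30q(q - 3)(q + 1)(q + 2) = 0 at q ∈ {-2, -1, 0, 3}.
The Hessian is diagonal: diag(C_pp, C_qq). Second derivatives: C_pp(-2)=144, C_pp(1)=-72, C_pp(4)=144; C_qq(-2)=-300, C_qq(-1)=120, C_qq(0)=-180, C_qq(3)=1800.
Local minima occur where both diagonal entries positive: (-2, -1), (-2, 3), (4, -1), (4, 3). Count: 4.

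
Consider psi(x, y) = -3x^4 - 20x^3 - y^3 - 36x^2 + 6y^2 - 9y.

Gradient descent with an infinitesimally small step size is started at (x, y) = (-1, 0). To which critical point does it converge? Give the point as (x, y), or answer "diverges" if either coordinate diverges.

psi is separable, so gradient descent decouples: x follows -∂psi/∂x, y follows -∂psi/∂y.
∂psi/∂x = -12x(x + 2)(x + 3); at x=-1 this is 24, so x decreases.
∂psi/∂y = -3(y - 3)(y - 1); at y=0 this is -9, so y increases.
x converges to its nearest critical value -2 (a local min of the x-part); y converges to 1. The iterate converges to (-2, 1).

(-2, 1)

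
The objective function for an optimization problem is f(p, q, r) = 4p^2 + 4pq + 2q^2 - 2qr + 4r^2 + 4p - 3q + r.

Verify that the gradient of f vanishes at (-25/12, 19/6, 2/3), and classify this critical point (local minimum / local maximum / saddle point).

local minimum

∇f = (8p + 4q + 4, 4p + 4q - 2r - 3, -2q + 8r + 1); substituting (-25/12, 19/6, 2/3) gives ∇f = (0, 0, 0), so (-25/12, 19/6, 2/3) is indeed a critical point.
The Hessian is constant: H = [[8, 4, 0], [4, 4, -2], [0, -2, 8]].
Leading principal minors: Δ₁ = 8, Δ₂ = 16, Δ₃ = 96.
All leading minors are positive, so H is positive definite: a local minimum.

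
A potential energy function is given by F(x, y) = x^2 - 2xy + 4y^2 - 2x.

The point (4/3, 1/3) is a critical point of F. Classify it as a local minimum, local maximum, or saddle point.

local minimum

The Hessian of F is constant: H = [[2, -2], [-2, 8]].
det(H) = 2·8 − (-2)² = 12.
det(H) > 0 and tr(H) = 10 > 0, so H is positive definite and the point is a local minimum.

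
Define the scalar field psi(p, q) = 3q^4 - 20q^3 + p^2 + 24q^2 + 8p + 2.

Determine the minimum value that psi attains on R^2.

-142

psi(p,q) separates as A(p) + B(q) + 2, so its minimum is min A + min B + 2.
A'(p) = 2p + 8 vanishes at p ∈ {-4}; B'(q) = 12q(q - 4)(q - 1) vanishes at q ∈ {0, 1, 4}.
Local minima of A (where A''>0): A(-4)=-16. Local minima of B: B(0)=0, B(4)=-128.
So the global minimum of psi is A(-4) + B(4) + 2 = -16 − 128 + 2 = -142, attained at (-4, 4).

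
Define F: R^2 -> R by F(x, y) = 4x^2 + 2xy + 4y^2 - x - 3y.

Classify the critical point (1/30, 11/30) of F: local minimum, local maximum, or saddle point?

local minimum

The Hessian of F is constant: H = [[8, 2], [2, 8]].
det(H) = 8·8 − 2² = 60.
det(H) > 0 and tr(H) = 16 > 0, so H is positive definite and the point is a local minimum.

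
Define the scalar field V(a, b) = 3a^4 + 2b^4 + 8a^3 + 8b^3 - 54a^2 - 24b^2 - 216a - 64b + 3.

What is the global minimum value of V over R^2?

V(a,b) separates as P(a) + Q(b) + 3, so its minimum is min P + min Q + 3.
P'(a) = 12(a - 3)(a + 2)(a + 3) vanishes at a ∈ {-3, -2, 3}; Q'(b) = 8(b - 2)(b + 1)(b + 4) vanishes at b ∈ {-4, -1, 2}.
Local minima of P (where P''>0): P(-3)=189, P(3)=-675. Local minima of Q: Q(-4)=-128, Q(2)=-128.
So the global minimum of V is P(3) + Q(-4) + 3 = -675 − 128 + 3 = -800, attained at (3, -4).

-800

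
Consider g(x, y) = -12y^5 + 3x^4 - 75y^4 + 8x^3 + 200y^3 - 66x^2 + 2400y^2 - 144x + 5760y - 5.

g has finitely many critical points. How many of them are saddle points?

g separates as a function of x plus a function of y, so ∇g=0 decouples.
∂g/∂x = 12(x - 3)(x + 1)(x + 4) = 0 at x ∈ {-4, -1, 3}; ∂g/∂y = -60(y - 4)(y + 2)(y + 3)(y + 4) = 0 at y ∈ {-4, -3, -2, 4}.
The Hessian is diagonal: diag(g_xx, g_yy). Second derivatives: g_xx(-4)=252, g_xx(-1)=-144, g_xx(3)=336; g_yy(-4)=960, g_yy(-3)=-420, g_yy(-2)=720, g_yy(4)=-20160.
Saddle points occur where the two diagonal entries have opposite signs: (-4, -3), (-4, 4), (-1, -4), (-1, -2), (3, -3), (3, 4). Count: 6.

6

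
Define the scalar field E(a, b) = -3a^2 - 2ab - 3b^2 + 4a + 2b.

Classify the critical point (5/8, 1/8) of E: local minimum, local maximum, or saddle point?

The Hessian of E is constant: H = [[-6, -2], [-2, -6]].
det(H) = (-6)·(-6) − (-2)² = 32.
det(H) > 0 and tr(H) = -12 < 0, so H is negative definite and the point is a local maximum.

local maximum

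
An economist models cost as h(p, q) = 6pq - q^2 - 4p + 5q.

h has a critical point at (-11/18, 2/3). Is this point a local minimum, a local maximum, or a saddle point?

The Hessian of h is constant: H = [[0, 6], [6, -2]].
det(H) = 0·(-2) − 6² = -36.
Since det(H) < 0, H is indefinite and the critical point is a saddle point.

saddle point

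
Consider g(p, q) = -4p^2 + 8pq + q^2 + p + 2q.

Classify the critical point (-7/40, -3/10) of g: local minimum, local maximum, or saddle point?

saddle point

The Hessian of g is constant: H = [[-8, 8], [8, 2]].
det(H) = (-8)·2 − 8² = -80.
Since det(H) < 0, H is indefinite and the critical point is a saddle point.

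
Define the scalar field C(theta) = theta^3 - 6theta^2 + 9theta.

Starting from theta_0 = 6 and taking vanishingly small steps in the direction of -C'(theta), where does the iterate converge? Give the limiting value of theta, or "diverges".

3

C'(theta) = 3(theta - 3)(theta - 1), so C'(6) = 45.
Gradient descent moves in the -C' direction, i.e. theta is decreasing.
The nearest critical point in that direction is theta = 3, where C'' = 6 > 0 (a local minimum). The iterate converges there.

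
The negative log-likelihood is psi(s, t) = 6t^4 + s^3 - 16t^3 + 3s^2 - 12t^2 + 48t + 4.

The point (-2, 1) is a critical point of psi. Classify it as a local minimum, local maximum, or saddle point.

The mixed partial ∂²psi/∂s∂t is 0, so the Hessian at any point is diag(psi_ss, psi_tt) = diag(6(s + 1), 24(3t^2 - 4t - 1)).
At (-2, 1): H = diag(-6, -48).
Both eigenvalues are negative, so H is negative definite: a local maximum.

local maximum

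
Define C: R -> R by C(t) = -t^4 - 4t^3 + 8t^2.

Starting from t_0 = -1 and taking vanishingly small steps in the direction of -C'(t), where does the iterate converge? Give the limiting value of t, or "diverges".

C'(t) = -4t(t - 1)(t + 4), so C'(-1) = -24.
Gradient descent moves in the -C' direction, i.e. t is increasing.
The nearest critical point in that direction is t = 0, where C'' = 16 > 0 (a local minimum). The iterate converges there.

0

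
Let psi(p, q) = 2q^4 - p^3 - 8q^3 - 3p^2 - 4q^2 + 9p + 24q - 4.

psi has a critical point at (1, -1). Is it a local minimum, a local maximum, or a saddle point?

saddle point

The mixed partial ∂²psi/∂p∂q is 0, so the Hessian at any point is diag(psi_pp, psi_qq) = diag(-6(p + 1), 8(3q^2 - 6q - 1)).
At (1, -1): H = diag(-12, 64).
The eigenvalues have opposite signs, so H is indefinite: a saddle point.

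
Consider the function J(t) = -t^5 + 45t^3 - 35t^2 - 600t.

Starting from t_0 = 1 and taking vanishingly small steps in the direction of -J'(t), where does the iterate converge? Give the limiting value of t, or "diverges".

J'(t) = -5(t - 4)(t - 3)(t + 2)(t + 5), so J'(1) = -540.
Gradient descent moves in the -J' direction, i.e. t is increasing.
The nearest critical point in that direction is t = 3, where J'' = 200 > 0 (a local minimum). The iterate converges there.

3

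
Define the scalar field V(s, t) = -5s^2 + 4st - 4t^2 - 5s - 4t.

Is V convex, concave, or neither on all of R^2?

concave

V is quadratic, so its Hessian is the constant matrix H = [[-10, 4], [4, -8]].
det(H) = 64, tr(H) = -18.
det(H) > 0 and tr(H) < 0, so H is negative definite everywhere: concave.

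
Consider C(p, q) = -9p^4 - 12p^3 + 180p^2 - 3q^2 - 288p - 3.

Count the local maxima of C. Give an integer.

C separates as a function of p plus a function of q, so ∇C=0 decouples.
∂C/∂p = -36(p - 2)(p - 1)(p + 4) = 0 at p ∈ {-4, 1, 2}; ∂C/∂q = -6q = 0 at q ∈ {0}.
The Hessian is diagonal: diag(C_pp, C_qq). Second derivatives: C_pp(-4)=-1080, C_pp(1)=180, C_pp(2)=-216; C_qq(0)=-6.
Local maxima occur where both diagonal entries negative: (-4, 0), (2, 0). Count: 2.

2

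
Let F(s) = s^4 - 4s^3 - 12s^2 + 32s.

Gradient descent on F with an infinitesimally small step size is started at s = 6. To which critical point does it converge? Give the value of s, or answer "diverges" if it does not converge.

F'(s) = 4(s - 4)(s - 1)(s + 2), so F'(6) = 320.
Gradient descent moves in the -F' direction, i.e. s is decreasing.
The nearest critical point in that direction is s = 4, where F'' = 72 > 0 (a local minimum). The iterate converges there.

4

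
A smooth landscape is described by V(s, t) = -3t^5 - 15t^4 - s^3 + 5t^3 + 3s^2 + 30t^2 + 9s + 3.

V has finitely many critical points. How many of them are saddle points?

V separates as a function of s plus a function of t, so ∇V=0 decouples.
∂V/∂s = -3(s - 3)(s + 1) = 0 at s ∈ {-1, 3}; ∂V/∂t = -15t(t - 1)(t + 1)(t + 4) = 0 at t ∈ {-4, -1, 0, 1}.
The Hessian is diagonal: diag(V_ss, V_tt). Second derivatives: V_ss(-1)=12, V_ss(3)=-12; V_tt(-4)=900, V_tt(-1)=-90, V_tt(0)=60, V_tt(1)=-150.
Saddle points occur where the two diagonal entries have opposite signs: (-1, -1), (-1, 1), (3, -4), (3, 0). Count: 4.

4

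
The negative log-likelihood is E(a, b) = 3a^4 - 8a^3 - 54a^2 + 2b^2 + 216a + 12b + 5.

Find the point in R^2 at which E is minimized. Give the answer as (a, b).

E(a,b) separates as P(a) + Q(b) + 5, so its minimum is min P + min Q + 5.
P'(a) = 12(a - 3)(a - 2)(a + 3) vanishes at a ∈ {-3, 2, 3}; Q'(b) = 4b + 12 vanishes at b ∈ {-3}.
Local minima of P (where P''>0): P(-3)=-675, P(3)=189. Local minima of Q: Q(-3)=-18.
So the global minimum of E is P(-3) + Q(-3) + 5 = -675 − 18 + 5 = -688, attained at (-3, -3).

(-3, -3)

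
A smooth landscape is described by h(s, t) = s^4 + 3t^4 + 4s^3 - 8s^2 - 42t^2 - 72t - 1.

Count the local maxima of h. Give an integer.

h separates as a function of s plus a function of t, so ∇h=0 decouples.
∂h/∂s = 4s(s - 1)(s + 4) = 0 at s ∈ {-4, 0, 1}; ∂h/∂t = 12(t - 3)(t + 1)(t + 2) = 0 at t ∈ {-2, -1, 3}.
The Hessian is diagonal: diag(h_ss, h_tt). Second derivatives: h_ss(-4)=80, h_ss(0)=-16, h_ss(1)=20; h_tt(-2)=60, h_tt(-1)=-48, h_tt(3)=240.
Local maxima occur where both diagonal entries negative: (0, -1). Count: 1.

1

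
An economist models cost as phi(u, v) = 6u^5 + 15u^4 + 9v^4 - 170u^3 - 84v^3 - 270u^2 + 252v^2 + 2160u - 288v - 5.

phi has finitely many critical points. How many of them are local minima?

4

phi separates as a function of u plus a function of v, so ∇phi=0 decouples.
∂phi/∂u = 30(u - 3)(u - 2)(u + 3)(u + 4) = 0 at u ∈ {-4, -3, 2, 3}; ∂phi/∂v = 36(v - 4)(v - 2)(v - 1) = 0 at v ∈ {1, 2, 4}.
The Hessian is diagonal: diag(phi_uu, phi_vv). Second derivatives: phi_uu(-4)=-1260, phi_uu(-3)=900, phi_uu(2)=-900, phi_uu(3)=1260; phi_vv(1)=108, phi_vv(2)=-72, phi_vv(4)=216.
Local minima occur where both diagonal entries positive: (-3, 1), (-3, 4), (3, 1), (3, 4). Count: 4.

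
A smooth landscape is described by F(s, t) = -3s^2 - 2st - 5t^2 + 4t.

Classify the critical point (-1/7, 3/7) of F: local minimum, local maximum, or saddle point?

The Hessian of F is constant: H = [[-6, -2], [-2, -10]].
det(H) = (-6)·(-10) − (-2)² = 56.
det(H) > 0 and tr(H) = -16 < 0, so H is negative definite and the point is a local maximum.

local maximum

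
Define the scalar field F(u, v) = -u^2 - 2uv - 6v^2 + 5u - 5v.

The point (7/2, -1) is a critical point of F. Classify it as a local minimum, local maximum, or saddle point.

local maximum

The Hessian of F is constant: H = [[-2, -2], [-2, -12]].
det(H) = (-2)·(-12) − (-2)² = 20.
det(H) > 0 and tr(H) = -14 < 0, so H is negative definite and the point is a local maximum.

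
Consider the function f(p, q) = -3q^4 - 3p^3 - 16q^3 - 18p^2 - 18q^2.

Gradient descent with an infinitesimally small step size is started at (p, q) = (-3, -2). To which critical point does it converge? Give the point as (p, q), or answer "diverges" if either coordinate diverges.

f is separable, so gradient descent decouples: p follows -∂f/∂p, q follows -∂f/∂q.
∂f/∂p = -9p(p + 4); at p=-3 this is 27, so p decreases.
∂f/∂q = -12q(q + 1)(q + 3); at q=-2 this is -24, so q increases.
p converges to its nearest critical value -4 (a local min of the p-part); q converges to -1. The iterate converges to (-4, -1).

(-4, -1)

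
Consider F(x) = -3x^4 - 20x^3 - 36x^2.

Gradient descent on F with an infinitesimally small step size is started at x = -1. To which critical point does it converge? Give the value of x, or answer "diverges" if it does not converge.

-2

F'(x) = -12x(x + 2)(x + 3), so F'(-1) = 24.
Gradient descent moves in the -F' direction, i.e. x is decreasing.
The nearest critical point in that direction is x = -2, where F'' = 24 > 0 (a local minimum). The iterate converges there.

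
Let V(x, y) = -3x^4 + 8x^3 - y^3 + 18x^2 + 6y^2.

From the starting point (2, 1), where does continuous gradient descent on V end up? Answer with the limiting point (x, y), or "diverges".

(0, 0)

V is separable, so gradient descent decouples: x follows -∂V/∂x, y follows -∂V/∂y.
∂V/∂x = -12x(x - 3)(x + 1); at x=2 this is 72, so x decreases.
∂V/∂y = -3y(y - 4); at y=1 this is 9, so y decreases.
x converges to its nearest critical value 0 (a local min of the x-part); y converges to 0. The iterate converges to (0, 0).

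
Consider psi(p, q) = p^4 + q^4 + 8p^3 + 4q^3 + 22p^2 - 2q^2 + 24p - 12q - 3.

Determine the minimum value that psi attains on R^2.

psi(p,q) separates as A(p) + B(q) − 3, so its minimum is min A + min B − 3.
A'(p) = 4(p + 1)(p + 2)(p + 3) vanishes at p ∈ {-3, -2, -1}; B'(q) = 4(q - 1)(q + 1)(q + 3) vanishes at q ∈ {-3, -1, 1}.
Local minima of A (where A''>0): A(-3)=-9, A(-1)=-9. Local minima of B: B(-3)=-9, B(1)=-9.
So the global minimum of psi is A(-3) + B(-3) − 3 = -9 − 9 − 3 = -21, attained at (-3, -3).

-21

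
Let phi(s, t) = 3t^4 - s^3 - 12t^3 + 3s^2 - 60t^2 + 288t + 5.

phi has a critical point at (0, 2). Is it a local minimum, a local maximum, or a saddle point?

saddle point

The mixed partial ∂²phi/∂s∂t is 0, so the Hessian at any point is diag(phi_ss, phi_tt) = diag(6(-s + 1), 12(3t^2 - 6t - 10)).
At (0, 2): H = diag(6, -120).
The eigenvalues have opposite signs, so H is indefinite: a saddle point.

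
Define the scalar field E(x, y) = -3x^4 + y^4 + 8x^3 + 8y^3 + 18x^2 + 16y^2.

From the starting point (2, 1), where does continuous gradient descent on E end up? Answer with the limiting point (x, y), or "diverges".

E is separable, so gradient descent decouples: x follows -∂E/∂x, y follows -∂E/∂y.
∂E/∂x = -12x(x - 3)(x + 1); at x=2 this is 72, so x decreases.
∂E/∂y = 4y(y + 2)(y + 4); at y=1 this is 60, so y decreases.
x converges to its nearest critical value 0 (a local min of the x-part); y converges to 0. The iterate converges to (0, 0).

(0, 0)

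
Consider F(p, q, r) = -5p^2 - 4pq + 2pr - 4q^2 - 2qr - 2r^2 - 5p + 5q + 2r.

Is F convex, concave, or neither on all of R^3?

F is quadratic, so its Hessian is the constant matrix H = [[-10, -4, 2], [-4, -8, -2], [2, -2, -4]].
Leading principal minors: -10, 64, -152.
Signs alternate −, +, − ⇒ H ≺ 0 ⇒ concave.

concave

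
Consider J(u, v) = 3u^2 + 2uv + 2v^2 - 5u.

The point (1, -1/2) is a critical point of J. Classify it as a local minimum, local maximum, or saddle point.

The Hessian of J is constant: H = [[6, 2], [2, 4]].
det(H) = 6·4 − 2² = 20.
det(H) > 0 and tr(H) = 10 > 0, so H is positive definite and the point is a local minimum.

local minimum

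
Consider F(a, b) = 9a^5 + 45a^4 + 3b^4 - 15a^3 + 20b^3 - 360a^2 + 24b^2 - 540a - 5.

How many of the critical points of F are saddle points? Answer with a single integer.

F separates as a function of a plus a function of b, so ∇F=0 decouples.
∂F/∂a = 45(a - 2)(a + 1)(a + 2)(a + 3) = 0 at a ∈ {-3, -2, -1, 2}; ∂F/∂b = 12b(b + 1)(b + 4) = 0 at b ∈ {-4, -1, 0}.
The Hessian is diagonal: diag(F_aa, F_bb). Second derivatives: F_aa(-3)=-450, F_aa(-2)=180, F_aa(-1)=-270, F_aa(2)=2700; F_bb(-4)=144, F_bb(-1)=-36, F_bb(0)=48.
Saddle points occur where the two diagonal entries have opposite signs: (-3, -4), (-3, 0), (-2, -1), (-1, -4), (-1, 0), (2, -1). Count: 6.

6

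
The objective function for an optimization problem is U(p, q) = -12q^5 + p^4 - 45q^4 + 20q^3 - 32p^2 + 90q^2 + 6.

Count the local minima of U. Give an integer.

4

U separates as a function of p plus a function of q, so ∇U=0 decouples.
∂U/∂p = 4p(p - 4)(p + 4) = 0 at p ∈ {-4, 0, 4}; ∂U/∂q = -60q(q - 1)(q + 1)(q + 3) = 0 at q ∈ {-3, -1, 0, 1}.
The Hessian is diagonal: diag(U_pp, U_qq). Second derivatives: U_pp(-4)=128, U_pp(0)=-64, U_pp(4)=128; U_qq(-3)=1440, U_qq(-1)=-240, U_qq(0)=180, U_qq(1)=-480.
Local minima occur where both diagonal entries positive: (-4, -3), (-4, 0), (4, -3), (4, 0). Count: 4.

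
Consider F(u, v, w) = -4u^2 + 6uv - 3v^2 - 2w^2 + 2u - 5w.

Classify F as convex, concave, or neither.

concave

F is quadratic, so its Hessian is the constant matrix H = [[-8, 6, 0], [6, -6, 0], [0, 0, -4]].
Leading principal minors: -8, 12, -48.
Signs alternate −, +, − ⇒ H ≺ 0 ⇒ concave.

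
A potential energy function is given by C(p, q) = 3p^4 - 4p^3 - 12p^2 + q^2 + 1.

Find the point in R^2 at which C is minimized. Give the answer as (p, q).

(2, 0)

C(p,q) separates as A(p) + B(q) + 1, so its minimum is min A + min B + 1.
A'(p) = 12p(p - 2)(p + 1) vanishes at p ∈ {-1, 0, 2}; B'(q) = 2q vanishes at q ∈ {0}.
Local minima of A (where A''>0): A(-1)=-5, A(2)=-32. Local minima of B: B(0)=0.
So the global minimum of C is A(2) + B(0) + 1 = -32 + 0 + 1 = -31, attained at (2, 0).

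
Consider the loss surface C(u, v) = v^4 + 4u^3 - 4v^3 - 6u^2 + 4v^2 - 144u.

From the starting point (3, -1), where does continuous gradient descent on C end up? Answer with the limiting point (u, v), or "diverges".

C is separable, so gradient descent decouples: u follows -∂C/∂u, v follows -∂C/∂v.
∂C/∂u = 12(u - 4)(u + 3); at u=3 this is -72, so u increases.
∂C/∂v = 4v(v - 2)(v - 1); at v=-1 this is -24, so v increases.
u converges to its nearest critical value 4 (a local min of the u-part); v converges to 0. The iterate converges to (4, 0).

(4, 0)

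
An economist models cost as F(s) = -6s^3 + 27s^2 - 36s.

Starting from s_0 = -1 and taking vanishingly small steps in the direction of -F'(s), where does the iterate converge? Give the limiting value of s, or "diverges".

F'(s) = -18(s - 2)(s - 1), so F'(-1) = -108.
Gradient descent moves in the -F' direction, i.e. s is increasing.
The nearest critical point in that direction is s = 1, where F'' = 18 > 0 (a local minimum). The iterate converges there.

1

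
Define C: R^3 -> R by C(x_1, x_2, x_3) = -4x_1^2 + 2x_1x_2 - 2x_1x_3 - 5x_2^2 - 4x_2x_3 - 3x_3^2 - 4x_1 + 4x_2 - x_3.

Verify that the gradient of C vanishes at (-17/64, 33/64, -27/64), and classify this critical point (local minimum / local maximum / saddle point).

local maximum

∇C = (-8x_1 + 2x_2 - 2x_3 - 4, 2x_1 - 10x_2 - 4x_3 + 4, -2x_1 - 4x_2 - 6x_3 - 1); substituting (-17/64, 33/64, -27/64) gives ∇C = (0, 0, 0), so (-17/64, 33/64, -27/64) is indeed a critical point.
The Hessian is constant: H = [[-8, 2, -2], [2, -10, -4], [-2, -4, -6]].
Leading principal minors: Δ₁ = -8, Δ₂ = 76, Δ₃ = -256.
The minors alternate sign starting negative (−, +, −), so H is negative definite: a local maximum.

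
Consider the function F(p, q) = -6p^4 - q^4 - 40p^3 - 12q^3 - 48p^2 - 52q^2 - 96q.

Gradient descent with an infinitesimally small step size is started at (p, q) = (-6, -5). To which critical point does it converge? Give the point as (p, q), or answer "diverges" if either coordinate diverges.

F is separable, so gradient descent decouples: p follows -∂F/∂p, q follows -∂F/∂q.
∂F/∂p = -24p(p + 1)(p + 4); at p=-6 this is 1440, so p decreases.
∂F/∂q = -4(q + 2)(q + 3)(q + 4); at q=-5 this is 24, so q decreases.
The p-coordinate has no critical point in that direction and runs off to infinity.

diverges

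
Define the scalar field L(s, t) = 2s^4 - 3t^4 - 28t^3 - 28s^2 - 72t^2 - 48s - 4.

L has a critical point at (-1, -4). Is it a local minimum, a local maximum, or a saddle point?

The mixed partial ∂²L/∂s∂t is 0, so the Hessian at any point is diag(L_ss, L_tt) = diag(8(3s^2 - 7), -12(3t^2 + 14t + 12)).
At (-1, -4): H = diag(-32, -48).
Both eigenvalues are negative, so H is negative definite: a local maximum.

local maximum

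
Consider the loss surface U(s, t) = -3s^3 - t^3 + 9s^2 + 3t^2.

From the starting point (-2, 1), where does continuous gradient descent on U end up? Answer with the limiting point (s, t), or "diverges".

(0, 0)

U is separable, so gradient descent decouples: s follows -∂U/∂s, t follows -∂U/∂t.
∂U/∂s = -9s(s - 2); at s=-2 this is -72, so s increases.
∂U/∂t = -3t(t - 2); at t=1 this is 3, so t decreases.
s converges to its nearest critical value 0 (a local min of the s-part); t converges to 0. The iterate converges to (0, 0).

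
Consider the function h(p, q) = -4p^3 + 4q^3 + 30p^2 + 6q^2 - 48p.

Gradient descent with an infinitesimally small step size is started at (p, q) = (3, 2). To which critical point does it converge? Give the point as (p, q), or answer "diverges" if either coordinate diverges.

h is separable, so gradient descent decouples: p follows -∂h/∂p, q follows -∂h/∂q.
∂h/∂p = -12(p - 4)(p - 1); at p=3 this is 24, so p decreases.
∂h/∂q = 12q(q + 1); at q=2 this is 72, so q decreases.
p converges to its nearest critical value 1 (a local min of the p-part); q converges to 0. The iterate converges to (1, 0).

(1, 0)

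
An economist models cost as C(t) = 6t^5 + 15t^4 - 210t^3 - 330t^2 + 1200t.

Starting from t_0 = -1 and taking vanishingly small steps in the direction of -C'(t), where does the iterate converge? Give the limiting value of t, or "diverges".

C'(t) = 30(t - 4)(t - 1)(t + 2)(t + 5), so C'(-1) = 1200.
Gradient descent moves in the -C' direction, i.e. t is decreasing.
The nearest critical point in that direction is t = -2, where C'' = 1620 > 0 (a local minimum). The iterate converges there.

-2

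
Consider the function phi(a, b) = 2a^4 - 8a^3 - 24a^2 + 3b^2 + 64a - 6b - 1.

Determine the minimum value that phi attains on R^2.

phi(a,b) separates as P(a) + Q(b) − 1, so its minimum is min P + min Q − 1.
P'(a) = 8(a - 4)(a - 1)(a + 2) vanishes at a ∈ {-2, 1, 4}; Q'(b) = 6b - 6 vanishes at b ∈ {1}.
Local minima of P (where P''>0): P(-2)=-128, P(4)=-128. Local minima of Q: Q(1)=-3.
So the global minimum of phi is P(-2) + Q(1) − 1 = -128 − 3 − 1 = -132, attained at (-2, 1).

-132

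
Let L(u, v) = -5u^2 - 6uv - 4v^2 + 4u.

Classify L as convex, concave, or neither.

L is quadratic, so its Hessian is the constant matrix H = [[-10, -6], [-6, -8]].
det(H) = 44, tr(H) = -18.
det(H) > 0 and tr(H) < 0, so H is negative definite everywhere: concave.

concave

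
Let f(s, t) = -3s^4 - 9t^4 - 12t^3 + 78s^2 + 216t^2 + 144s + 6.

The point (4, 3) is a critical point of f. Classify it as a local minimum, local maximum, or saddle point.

The mixed partial ∂²f/∂s∂t is 0, so the Hessian at any point is diag(f_ss, f_tt) = diag(12(-3s^2 + 13), 36(-3t^2 - 2t + 12)).
At (4, 3): H = diag(-420, -756).
Both eigenvalues are negative, so H is negative definite: a local maximum.

local maximum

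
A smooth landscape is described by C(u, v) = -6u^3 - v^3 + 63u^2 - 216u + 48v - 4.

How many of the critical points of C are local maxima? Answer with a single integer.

1

C separates as a function of u plus a function of v, so ∇C=0 decouples.
∂C/∂u = -18(u - 4)(u - 3) = 0 at u ∈ {3, 4}; ∂C/∂v = -3(v - 4)(v + 4) = 0 at v ∈ {-4, 4}.
The Hessian is diagonal: diag(C_uu, C_vv). Second derivatives: C_uu(3)=18, C_uu(4)=-18; C_vv(-4)=24, C_vv(4)=-24.
Local maxima occur where both diagonal entries negative: (4, 4). Count: 1.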